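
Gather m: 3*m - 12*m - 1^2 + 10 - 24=-9*m - 15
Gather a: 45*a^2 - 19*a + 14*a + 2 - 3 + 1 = 45*a^2 - 5*a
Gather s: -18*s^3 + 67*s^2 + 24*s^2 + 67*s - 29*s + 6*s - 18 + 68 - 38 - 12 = -18*s^3 + 91*s^2 + 44*s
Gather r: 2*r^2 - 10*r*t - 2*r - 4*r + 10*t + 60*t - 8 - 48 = 2*r^2 + r*(-10*t - 6) + 70*t - 56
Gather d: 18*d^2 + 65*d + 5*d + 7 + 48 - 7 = 18*d^2 + 70*d + 48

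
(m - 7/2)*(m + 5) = m^2 + 3*m/2 - 35/2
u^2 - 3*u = u*(u - 3)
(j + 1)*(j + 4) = j^2 + 5*j + 4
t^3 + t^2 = t^2*(t + 1)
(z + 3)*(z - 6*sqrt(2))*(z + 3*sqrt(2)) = z^3 - 3*sqrt(2)*z^2 + 3*z^2 - 36*z - 9*sqrt(2)*z - 108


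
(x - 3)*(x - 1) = x^2 - 4*x + 3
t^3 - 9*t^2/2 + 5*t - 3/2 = (t - 3)*(t - 1)*(t - 1/2)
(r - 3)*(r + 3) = r^2 - 9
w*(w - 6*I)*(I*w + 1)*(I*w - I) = -w^4 + w^3 + 7*I*w^3 + 6*w^2 - 7*I*w^2 - 6*w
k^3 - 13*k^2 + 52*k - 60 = (k - 6)*(k - 5)*(k - 2)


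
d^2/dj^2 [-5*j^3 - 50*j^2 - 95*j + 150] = -30*j - 100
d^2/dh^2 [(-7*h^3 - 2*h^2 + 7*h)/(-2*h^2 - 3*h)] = 46/(8*h^3 + 36*h^2 + 54*h + 27)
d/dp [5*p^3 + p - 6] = 15*p^2 + 1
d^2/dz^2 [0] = 0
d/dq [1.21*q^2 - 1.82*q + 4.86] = 2.42*q - 1.82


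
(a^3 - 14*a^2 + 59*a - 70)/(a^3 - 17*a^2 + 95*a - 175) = (a - 2)/(a - 5)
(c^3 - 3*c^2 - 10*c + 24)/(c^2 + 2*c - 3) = (c^2 - 6*c + 8)/(c - 1)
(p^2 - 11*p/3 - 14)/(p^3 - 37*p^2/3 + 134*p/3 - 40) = (3*p + 7)/(3*p^2 - 19*p + 20)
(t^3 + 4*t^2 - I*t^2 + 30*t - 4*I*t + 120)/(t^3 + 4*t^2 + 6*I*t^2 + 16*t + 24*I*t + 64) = (t^2 - I*t + 30)/(t^2 + 6*I*t + 16)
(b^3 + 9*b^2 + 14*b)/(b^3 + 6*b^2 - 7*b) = (b + 2)/(b - 1)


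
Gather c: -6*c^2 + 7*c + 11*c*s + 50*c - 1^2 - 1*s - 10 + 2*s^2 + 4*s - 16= -6*c^2 + c*(11*s + 57) + 2*s^2 + 3*s - 27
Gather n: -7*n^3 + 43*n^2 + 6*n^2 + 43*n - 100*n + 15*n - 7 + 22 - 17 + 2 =-7*n^3 + 49*n^2 - 42*n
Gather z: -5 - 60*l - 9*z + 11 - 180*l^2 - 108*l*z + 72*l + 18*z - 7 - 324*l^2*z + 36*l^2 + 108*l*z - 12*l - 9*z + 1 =-324*l^2*z - 144*l^2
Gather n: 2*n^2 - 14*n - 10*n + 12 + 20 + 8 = 2*n^2 - 24*n + 40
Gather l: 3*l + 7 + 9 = 3*l + 16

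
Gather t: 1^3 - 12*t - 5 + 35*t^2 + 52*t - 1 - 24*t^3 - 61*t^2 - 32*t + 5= -24*t^3 - 26*t^2 + 8*t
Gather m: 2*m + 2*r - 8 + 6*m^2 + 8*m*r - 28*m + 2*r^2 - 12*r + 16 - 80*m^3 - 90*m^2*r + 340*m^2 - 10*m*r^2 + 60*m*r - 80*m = -80*m^3 + m^2*(346 - 90*r) + m*(-10*r^2 + 68*r - 106) + 2*r^2 - 10*r + 8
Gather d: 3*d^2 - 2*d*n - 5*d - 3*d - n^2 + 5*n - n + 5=3*d^2 + d*(-2*n - 8) - n^2 + 4*n + 5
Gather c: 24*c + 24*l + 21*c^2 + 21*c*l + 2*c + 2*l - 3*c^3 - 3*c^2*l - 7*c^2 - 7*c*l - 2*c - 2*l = -3*c^3 + c^2*(14 - 3*l) + c*(14*l + 24) + 24*l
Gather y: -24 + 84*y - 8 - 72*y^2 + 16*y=-72*y^2 + 100*y - 32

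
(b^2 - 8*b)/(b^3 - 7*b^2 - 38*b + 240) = b/(b^2 + b - 30)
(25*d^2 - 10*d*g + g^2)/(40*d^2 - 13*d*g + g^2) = (5*d - g)/(8*d - g)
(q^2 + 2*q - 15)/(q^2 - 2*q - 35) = (q - 3)/(q - 7)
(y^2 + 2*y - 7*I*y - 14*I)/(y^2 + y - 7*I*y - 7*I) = (y + 2)/(y + 1)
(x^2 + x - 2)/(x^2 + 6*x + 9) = (x^2 + x - 2)/(x^2 + 6*x + 9)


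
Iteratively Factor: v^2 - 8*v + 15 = (v - 3)*(v - 5)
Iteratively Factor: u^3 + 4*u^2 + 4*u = (u)*(u^2 + 4*u + 4) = u*(u + 2)*(u + 2)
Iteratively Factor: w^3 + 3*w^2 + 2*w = (w + 1)*(w^2 + 2*w) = (w + 1)*(w + 2)*(w)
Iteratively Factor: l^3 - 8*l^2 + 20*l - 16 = (l - 4)*(l^2 - 4*l + 4) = (l - 4)*(l - 2)*(l - 2)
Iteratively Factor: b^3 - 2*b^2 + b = (b - 1)*(b^2 - b) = (b - 1)^2*(b)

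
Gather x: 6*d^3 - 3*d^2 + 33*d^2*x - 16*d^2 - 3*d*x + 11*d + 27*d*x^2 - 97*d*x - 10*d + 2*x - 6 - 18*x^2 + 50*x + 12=6*d^3 - 19*d^2 + d + x^2*(27*d - 18) + x*(33*d^2 - 100*d + 52) + 6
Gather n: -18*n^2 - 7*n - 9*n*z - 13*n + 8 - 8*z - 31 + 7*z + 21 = -18*n^2 + n*(-9*z - 20) - z - 2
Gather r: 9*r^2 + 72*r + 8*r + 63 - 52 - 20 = 9*r^2 + 80*r - 9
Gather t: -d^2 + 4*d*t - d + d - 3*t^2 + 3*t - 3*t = -d^2 + 4*d*t - 3*t^2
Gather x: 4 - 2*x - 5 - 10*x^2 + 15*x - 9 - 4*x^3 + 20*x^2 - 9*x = -4*x^3 + 10*x^2 + 4*x - 10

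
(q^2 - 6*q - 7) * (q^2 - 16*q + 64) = q^4 - 22*q^3 + 153*q^2 - 272*q - 448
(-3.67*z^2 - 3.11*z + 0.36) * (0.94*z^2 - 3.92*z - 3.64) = -3.4498*z^4 + 11.463*z^3 + 25.8884*z^2 + 9.9092*z - 1.3104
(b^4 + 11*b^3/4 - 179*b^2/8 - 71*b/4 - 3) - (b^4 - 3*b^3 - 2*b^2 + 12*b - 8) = 23*b^3/4 - 163*b^2/8 - 119*b/4 + 5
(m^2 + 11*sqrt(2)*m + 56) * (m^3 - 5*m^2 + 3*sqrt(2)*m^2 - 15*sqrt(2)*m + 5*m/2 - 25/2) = m^5 - 5*m^4 + 14*sqrt(2)*m^4 - 70*sqrt(2)*m^3 + 249*m^3/2 - 1245*m^2/2 + 391*sqrt(2)*m^2/2 - 1955*sqrt(2)*m/2 + 140*m - 700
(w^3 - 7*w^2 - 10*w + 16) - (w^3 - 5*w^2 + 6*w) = -2*w^2 - 16*w + 16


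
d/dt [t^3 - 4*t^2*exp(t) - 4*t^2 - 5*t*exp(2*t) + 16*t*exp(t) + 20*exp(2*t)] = -4*t^2*exp(t) + 3*t^2 - 10*t*exp(2*t) + 8*t*exp(t) - 8*t + 35*exp(2*t) + 16*exp(t)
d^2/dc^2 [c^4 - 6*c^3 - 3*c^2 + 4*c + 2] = 12*c^2 - 36*c - 6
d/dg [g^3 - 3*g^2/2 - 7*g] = 3*g^2 - 3*g - 7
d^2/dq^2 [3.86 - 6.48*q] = 0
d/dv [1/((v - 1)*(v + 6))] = (-2*v - 5)/(v^4 + 10*v^3 + 13*v^2 - 60*v + 36)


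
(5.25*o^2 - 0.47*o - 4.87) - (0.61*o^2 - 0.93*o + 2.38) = 4.64*o^2 + 0.46*o - 7.25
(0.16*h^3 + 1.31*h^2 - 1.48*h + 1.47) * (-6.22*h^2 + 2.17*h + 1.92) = -0.9952*h^5 - 7.801*h^4 + 12.3555*h^3 - 9.8398*h^2 + 0.3483*h + 2.8224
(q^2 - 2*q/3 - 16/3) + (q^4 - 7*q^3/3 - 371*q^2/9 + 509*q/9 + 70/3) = q^4 - 7*q^3/3 - 362*q^2/9 + 503*q/9 + 18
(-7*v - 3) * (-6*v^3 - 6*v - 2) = 42*v^4 + 18*v^3 + 42*v^2 + 32*v + 6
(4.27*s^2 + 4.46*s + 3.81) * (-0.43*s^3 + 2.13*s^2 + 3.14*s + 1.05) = -1.8361*s^5 + 7.1773*s^4 + 21.2693*s^3 + 26.6032*s^2 + 16.6464*s + 4.0005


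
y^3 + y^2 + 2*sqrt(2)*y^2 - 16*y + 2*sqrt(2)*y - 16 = (y + 1)*(y - 2*sqrt(2))*(y + 4*sqrt(2))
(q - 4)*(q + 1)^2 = q^3 - 2*q^2 - 7*q - 4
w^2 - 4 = (w - 2)*(w + 2)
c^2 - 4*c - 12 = (c - 6)*(c + 2)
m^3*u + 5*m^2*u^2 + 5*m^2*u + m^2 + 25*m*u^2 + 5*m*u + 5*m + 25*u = (m + 5)*(m + 5*u)*(m*u + 1)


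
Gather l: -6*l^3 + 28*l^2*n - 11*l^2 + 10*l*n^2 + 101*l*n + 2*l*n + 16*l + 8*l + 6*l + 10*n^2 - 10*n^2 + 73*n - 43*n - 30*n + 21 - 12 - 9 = -6*l^3 + l^2*(28*n - 11) + l*(10*n^2 + 103*n + 30)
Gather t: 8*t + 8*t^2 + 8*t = 8*t^2 + 16*t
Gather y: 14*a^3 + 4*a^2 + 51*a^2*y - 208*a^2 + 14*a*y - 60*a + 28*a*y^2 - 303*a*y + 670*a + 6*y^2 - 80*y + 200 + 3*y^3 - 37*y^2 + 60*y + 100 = 14*a^3 - 204*a^2 + 610*a + 3*y^3 + y^2*(28*a - 31) + y*(51*a^2 - 289*a - 20) + 300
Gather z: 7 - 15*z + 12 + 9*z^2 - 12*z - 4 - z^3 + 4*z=-z^3 + 9*z^2 - 23*z + 15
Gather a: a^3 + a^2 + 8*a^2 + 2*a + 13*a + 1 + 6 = a^3 + 9*a^2 + 15*a + 7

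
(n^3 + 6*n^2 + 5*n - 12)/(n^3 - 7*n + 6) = (n + 4)/(n - 2)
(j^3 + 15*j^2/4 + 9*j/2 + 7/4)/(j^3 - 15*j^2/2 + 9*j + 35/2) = (4*j^2 + 11*j + 7)/(2*(2*j^2 - 17*j + 35))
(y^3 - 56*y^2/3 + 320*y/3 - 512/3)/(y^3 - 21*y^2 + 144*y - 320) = (y - 8/3)/(y - 5)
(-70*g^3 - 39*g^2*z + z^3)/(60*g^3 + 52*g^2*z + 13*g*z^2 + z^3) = (-7*g + z)/(6*g + z)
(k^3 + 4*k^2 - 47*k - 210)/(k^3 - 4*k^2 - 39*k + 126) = (k + 5)/(k - 3)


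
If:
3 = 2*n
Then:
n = 3/2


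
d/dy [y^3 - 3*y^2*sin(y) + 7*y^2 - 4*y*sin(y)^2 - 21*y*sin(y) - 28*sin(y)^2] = -3*y^2*cos(y) + 3*y^2 - 6*y*sin(y) - 4*y*sin(2*y) - 21*y*cos(y) + 14*y - 4*sin(y)^2 - 21*sin(y) - 28*sin(2*y)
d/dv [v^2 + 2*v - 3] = 2*v + 2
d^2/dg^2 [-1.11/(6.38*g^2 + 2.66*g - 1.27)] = (90.363768*g^2 + 37.675176*g - 1.11*(12.76*g + 2.66)*(25.52*g + 5.32) - 17.987772)/(6.38*g^2 + 2.66*g - 1.27)^3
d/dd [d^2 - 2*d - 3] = 2*d - 2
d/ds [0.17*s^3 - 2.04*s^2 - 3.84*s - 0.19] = 0.51*s^2 - 4.08*s - 3.84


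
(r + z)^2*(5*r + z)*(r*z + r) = 5*r^4*z + 5*r^4 + 11*r^3*z^2 + 11*r^3*z + 7*r^2*z^3 + 7*r^2*z^2 + r*z^4 + r*z^3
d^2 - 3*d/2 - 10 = (d - 4)*(d + 5/2)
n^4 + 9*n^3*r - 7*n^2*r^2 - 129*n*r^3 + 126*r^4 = (n - 3*r)*(n - r)*(n + 6*r)*(n + 7*r)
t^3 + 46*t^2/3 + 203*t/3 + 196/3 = (t + 4/3)*(t + 7)^2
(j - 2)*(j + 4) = j^2 + 2*j - 8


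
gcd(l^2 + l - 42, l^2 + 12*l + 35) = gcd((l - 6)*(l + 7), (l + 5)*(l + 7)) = l + 7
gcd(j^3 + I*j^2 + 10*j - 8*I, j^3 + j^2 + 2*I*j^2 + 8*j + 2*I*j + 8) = j^2 + 2*I*j + 8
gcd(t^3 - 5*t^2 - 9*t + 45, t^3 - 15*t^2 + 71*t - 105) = t^2 - 8*t + 15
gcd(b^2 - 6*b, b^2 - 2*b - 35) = 1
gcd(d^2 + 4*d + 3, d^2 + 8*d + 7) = d + 1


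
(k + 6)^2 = k^2 + 12*k + 36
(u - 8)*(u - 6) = u^2 - 14*u + 48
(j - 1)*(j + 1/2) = j^2 - j/2 - 1/2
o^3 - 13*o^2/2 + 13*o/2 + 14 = (o - 4)*(o - 7/2)*(o + 1)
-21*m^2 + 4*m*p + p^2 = (-3*m + p)*(7*m + p)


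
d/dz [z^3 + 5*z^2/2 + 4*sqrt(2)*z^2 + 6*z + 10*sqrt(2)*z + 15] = 3*z^2 + 5*z + 8*sqrt(2)*z + 6 + 10*sqrt(2)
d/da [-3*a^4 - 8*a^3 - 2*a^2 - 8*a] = -12*a^3 - 24*a^2 - 4*a - 8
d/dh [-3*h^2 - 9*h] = -6*h - 9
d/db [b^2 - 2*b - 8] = 2*b - 2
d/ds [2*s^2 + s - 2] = 4*s + 1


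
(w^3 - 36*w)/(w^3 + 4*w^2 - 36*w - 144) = w/(w + 4)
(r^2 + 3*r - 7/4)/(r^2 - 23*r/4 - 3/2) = (-4*r^2 - 12*r + 7)/(-4*r^2 + 23*r + 6)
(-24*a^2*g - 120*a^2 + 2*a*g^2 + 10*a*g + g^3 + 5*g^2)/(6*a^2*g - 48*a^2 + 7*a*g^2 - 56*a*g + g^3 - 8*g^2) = (-4*a*g - 20*a + g^2 + 5*g)/(a*g - 8*a + g^2 - 8*g)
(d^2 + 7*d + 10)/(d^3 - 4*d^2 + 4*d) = (d^2 + 7*d + 10)/(d*(d^2 - 4*d + 4))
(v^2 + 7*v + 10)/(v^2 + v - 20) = (v + 2)/(v - 4)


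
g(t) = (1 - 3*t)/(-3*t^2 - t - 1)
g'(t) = (1 - 3*t)*(6*t + 1)/(-3*t^2 - t - 1)^2 - 3/(-3*t^2 - t - 1) = (9*t^2 + 3*t - (3*t - 1)*(6*t + 1) + 3)/(3*t^2 + t + 1)^2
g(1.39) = 0.39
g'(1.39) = -0.08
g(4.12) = 0.20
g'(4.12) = -0.04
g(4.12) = 0.20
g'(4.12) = -0.04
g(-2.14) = -0.59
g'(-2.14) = -0.32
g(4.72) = 0.18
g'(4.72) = -0.03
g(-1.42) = -0.93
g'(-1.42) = -0.72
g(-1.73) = -0.75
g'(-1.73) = -0.49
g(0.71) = 0.35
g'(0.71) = 0.36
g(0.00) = -1.00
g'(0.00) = 4.00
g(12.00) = 0.08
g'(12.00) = -0.00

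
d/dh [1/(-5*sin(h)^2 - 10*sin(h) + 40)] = 2*(sin(h) + 1)*cos(h)/(5*(sin(h)^2 + 2*sin(h) - 8)^2)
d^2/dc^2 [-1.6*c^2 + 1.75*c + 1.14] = -3.20000000000000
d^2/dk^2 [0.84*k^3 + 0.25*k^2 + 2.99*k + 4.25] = 5.04*k + 0.5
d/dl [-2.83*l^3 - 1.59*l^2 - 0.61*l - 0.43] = -8.49*l^2 - 3.18*l - 0.61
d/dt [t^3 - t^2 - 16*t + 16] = 3*t^2 - 2*t - 16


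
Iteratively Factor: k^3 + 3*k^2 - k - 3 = (k + 3)*(k^2 - 1) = (k + 1)*(k + 3)*(k - 1)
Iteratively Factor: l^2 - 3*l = (l)*(l - 3)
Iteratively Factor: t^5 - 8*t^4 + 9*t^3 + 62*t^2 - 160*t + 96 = (t - 1)*(t^4 - 7*t^3 + 2*t^2 + 64*t - 96) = (t - 1)*(t + 3)*(t^3 - 10*t^2 + 32*t - 32) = (t - 2)*(t - 1)*(t + 3)*(t^2 - 8*t + 16) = (t - 4)*(t - 2)*(t - 1)*(t + 3)*(t - 4)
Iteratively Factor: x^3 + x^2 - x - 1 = (x + 1)*(x^2 - 1) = (x - 1)*(x + 1)*(x + 1)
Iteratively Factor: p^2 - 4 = (p + 2)*(p - 2)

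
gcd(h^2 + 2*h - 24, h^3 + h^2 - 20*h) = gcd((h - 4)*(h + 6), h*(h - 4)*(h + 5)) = h - 4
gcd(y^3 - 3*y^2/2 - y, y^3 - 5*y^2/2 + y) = y^2 - 2*y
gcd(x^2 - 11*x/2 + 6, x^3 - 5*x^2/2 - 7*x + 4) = x - 4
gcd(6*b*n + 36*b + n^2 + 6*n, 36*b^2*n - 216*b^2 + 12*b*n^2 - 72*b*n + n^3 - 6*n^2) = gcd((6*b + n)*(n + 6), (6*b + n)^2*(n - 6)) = 6*b + n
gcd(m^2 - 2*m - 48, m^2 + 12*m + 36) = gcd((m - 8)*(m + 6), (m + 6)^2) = m + 6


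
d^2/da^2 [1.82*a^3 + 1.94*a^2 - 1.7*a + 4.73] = 10.92*a + 3.88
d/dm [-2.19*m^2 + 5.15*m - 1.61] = 5.15 - 4.38*m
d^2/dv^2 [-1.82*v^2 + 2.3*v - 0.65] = -3.64000000000000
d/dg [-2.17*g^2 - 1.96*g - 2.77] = -4.34*g - 1.96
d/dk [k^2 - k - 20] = 2*k - 1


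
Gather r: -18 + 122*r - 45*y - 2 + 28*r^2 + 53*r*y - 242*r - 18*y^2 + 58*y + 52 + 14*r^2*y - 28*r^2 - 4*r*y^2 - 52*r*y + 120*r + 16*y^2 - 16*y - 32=14*r^2*y + r*(-4*y^2 + y) - 2*y^2 - 3*y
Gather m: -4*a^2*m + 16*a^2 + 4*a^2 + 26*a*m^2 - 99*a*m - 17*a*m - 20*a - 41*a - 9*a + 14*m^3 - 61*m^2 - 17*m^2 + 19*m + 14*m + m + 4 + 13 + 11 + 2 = 20*a^2 - 70*a + 14*m^3 + m^2*(26*a - 78) + m*(-4*a^2 - 116*a + 34) + 30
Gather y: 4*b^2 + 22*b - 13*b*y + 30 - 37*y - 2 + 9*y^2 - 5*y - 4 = 4*b^2 + 22*b + 9*y^2 + y*(-13*b - 42) + 24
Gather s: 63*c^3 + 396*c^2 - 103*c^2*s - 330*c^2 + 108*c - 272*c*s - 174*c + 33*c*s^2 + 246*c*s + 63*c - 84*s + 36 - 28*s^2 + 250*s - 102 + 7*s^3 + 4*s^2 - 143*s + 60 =63*c^3 + 66*c^2 - 3*c + 7*s^3 + s^2*(33*c - 24) + s*(-103*c^2 - 26*c + 23) - 6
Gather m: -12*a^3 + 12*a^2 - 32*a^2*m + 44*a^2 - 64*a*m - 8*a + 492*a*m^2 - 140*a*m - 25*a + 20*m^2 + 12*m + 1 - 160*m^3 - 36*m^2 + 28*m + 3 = -12*a^3 + 56*a^2 - 33*a - 160*m^3 + m^2*(492*a - 16) + m*(-32*a^2 - 204*a + 40) + 4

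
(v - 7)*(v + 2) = v^2 - 5*v - 14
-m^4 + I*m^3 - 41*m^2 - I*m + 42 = (m - 7*I)*(m + 6*I)*(I*m - I)*(I*m + I)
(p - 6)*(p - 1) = p^2 - 7*p + 6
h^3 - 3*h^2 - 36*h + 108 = (h - 6)*(h - 3)*(h + 6)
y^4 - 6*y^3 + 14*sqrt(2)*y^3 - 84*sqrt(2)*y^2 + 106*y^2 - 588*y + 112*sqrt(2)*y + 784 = (y - 4)*(y - 2)*(y + 7*sqrt(2))^2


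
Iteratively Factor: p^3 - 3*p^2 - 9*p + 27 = (p - 3)*(p^2 - 9) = (p - 3)^2*(p + 3)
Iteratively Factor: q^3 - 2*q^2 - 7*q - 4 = (q + 1)*(q^2 - 3*q - 4) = (q + 1)^2*(q - 4)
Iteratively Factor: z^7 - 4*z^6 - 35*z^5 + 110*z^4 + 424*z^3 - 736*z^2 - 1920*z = (z - 5)*(z^6 + z^5 - 30*z^4 - 40*z^3 + 224*z^2 + 384*z) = (z - 5)*(z - 4)*(z^5 + 5*z^4 - 10*z^3 - 80*z^2 - 96*z) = (z - 5)*(z - 4)*(z + 3)*(z^4 + 2*z^3 - 16*z^2 - 32*z) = (z - 5)*(z - 4)*(z + 2)*(z + 3)*(z^3 - 16*z) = (z - 5)*(z - 4)*(z + 2)*(z + 3)*(z + 4)*(z^2 - 4*z) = (z - 5)*(z - 4)^2*(z + 2)*(z + 3)*(z + 4)*(z)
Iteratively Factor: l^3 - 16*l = (l + 4)*(l^2 - 4*l) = (l - 4)*(l + 4)*(l)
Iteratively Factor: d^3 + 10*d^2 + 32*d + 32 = (d + 4)*(d^2 + 6*d + 8) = (d + 4)^2*(d + 2)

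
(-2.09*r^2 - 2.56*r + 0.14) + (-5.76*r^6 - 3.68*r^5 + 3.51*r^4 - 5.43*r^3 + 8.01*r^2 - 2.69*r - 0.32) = -5.76*r^6 - 3.68*r^5 + 3.51*r^4 - 5.43*r^3 + 5.92*r^2 - 5.25*r - 0.18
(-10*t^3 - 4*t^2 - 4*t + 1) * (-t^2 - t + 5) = 10*t^5 + 14*t^4 - 42*t^3 - 17*t^2 - 21*t + 5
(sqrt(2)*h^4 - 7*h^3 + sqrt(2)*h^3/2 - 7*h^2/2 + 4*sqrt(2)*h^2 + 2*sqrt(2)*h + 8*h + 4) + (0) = sqrt(2)*h^4 - 7*h^3 + sqrt(2)*h^3/2 - 7*h^2/2 + 4*sqrt(2)*h^2 + 2*sqrt(2)*h + 8*h + 4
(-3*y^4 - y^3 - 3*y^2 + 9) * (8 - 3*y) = 9*y^5 - 21*y^4 + y^3 - 24*y^2 - 27*y + 72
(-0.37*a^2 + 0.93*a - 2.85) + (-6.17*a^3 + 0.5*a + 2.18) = -6.17*a^3 - 0.37*a^2 + 1.43*a - 0.67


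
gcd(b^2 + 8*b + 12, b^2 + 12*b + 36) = b + 6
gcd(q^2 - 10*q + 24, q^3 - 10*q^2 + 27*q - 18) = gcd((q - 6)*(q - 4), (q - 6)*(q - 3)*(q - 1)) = q - 6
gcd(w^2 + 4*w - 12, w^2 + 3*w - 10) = w - 2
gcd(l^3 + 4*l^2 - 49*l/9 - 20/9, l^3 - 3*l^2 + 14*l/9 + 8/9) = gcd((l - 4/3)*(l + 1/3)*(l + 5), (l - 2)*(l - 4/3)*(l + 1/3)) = l^2 - l - 4/9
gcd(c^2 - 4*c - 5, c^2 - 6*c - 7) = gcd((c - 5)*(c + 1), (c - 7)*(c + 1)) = c + 1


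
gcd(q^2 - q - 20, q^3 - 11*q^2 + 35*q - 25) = q - 5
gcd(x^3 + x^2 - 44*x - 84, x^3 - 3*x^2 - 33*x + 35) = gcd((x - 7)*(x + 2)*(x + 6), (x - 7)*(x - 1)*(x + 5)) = x - 7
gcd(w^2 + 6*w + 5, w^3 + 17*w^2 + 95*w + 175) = w + 5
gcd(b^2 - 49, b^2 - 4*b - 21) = b - 7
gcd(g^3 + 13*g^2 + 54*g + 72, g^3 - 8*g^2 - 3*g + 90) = g + 3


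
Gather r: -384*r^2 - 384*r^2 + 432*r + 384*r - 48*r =-768*r^2 + 768*r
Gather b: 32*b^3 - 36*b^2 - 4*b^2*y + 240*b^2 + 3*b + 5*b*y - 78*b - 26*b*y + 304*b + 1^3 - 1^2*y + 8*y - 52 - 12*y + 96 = 32*b^3 + b^2*(204 - 4*y) + b*(229 - 21*y) - 5*y + 45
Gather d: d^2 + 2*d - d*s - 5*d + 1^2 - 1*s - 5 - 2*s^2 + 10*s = d^2 + d*(-s - 3) - 2*s^2 + 9*s - 4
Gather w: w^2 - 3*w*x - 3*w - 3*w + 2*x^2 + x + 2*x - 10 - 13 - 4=w^2 + w*(-3*x - 6) + 2*x^2 + 3*x - 27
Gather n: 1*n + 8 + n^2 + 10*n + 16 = n^2 + 11*n + 24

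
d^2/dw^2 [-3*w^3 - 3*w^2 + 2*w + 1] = -18*w - 6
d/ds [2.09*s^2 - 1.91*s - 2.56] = 4.18*s - 1.91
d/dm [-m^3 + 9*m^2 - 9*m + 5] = -3*m^2 + 18*m - 9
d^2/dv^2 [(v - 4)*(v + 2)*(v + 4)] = 6*v + 4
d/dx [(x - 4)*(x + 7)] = 2*x + 3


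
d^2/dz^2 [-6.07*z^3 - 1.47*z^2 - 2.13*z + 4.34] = -36.42*z - 2.94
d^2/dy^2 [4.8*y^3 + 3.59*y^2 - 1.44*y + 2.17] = 28.8*y + 7.18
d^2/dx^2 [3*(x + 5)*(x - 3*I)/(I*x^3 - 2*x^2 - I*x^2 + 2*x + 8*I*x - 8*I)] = (-6*I*x^6 + x^5*(-54 - 90*I) + x^4*(-270 + 126*I) + x^3*(750 - 1434*I) + x^2*(-1926 + 324*I) + x*(792 - 5004*I) - 6312 - 576*I)/(x^9 + x^8*(-3 + 6*I) + x^7*(15 - 18*I) + x^6*(-37 + 106*I) + x^5*(132 - 270*I) + x^4*(-300 + 648*I) + x^3*(800 - 1240*I) + x^2*(-1632 + 1152*I) + x*(1536 - 384*I) - 512)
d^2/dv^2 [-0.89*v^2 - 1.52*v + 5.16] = -1.78000000000000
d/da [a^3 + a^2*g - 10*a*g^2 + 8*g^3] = 3*a^2 + 2*a*g - 10*g^2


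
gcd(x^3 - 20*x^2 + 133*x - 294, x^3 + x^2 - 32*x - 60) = x - 6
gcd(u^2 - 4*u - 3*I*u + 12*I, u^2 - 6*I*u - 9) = u - 3*I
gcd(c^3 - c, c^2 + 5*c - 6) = c - 1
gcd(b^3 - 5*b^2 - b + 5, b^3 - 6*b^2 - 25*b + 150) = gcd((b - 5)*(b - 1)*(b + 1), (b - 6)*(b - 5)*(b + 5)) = b - 5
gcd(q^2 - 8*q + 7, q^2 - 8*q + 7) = q^2 - 8*q + 7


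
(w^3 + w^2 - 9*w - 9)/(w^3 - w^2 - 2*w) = (w^2 - 9)/(w*(w - 2))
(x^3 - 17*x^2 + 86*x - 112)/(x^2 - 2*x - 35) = (x^2 - 10*x + 16)/(x + 5)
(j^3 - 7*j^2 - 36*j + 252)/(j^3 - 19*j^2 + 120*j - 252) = (j + 6)/(j - 6)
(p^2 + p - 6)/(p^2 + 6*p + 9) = (p - 2)/(p + 3)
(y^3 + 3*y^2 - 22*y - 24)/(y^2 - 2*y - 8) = (y^2 + 7*y + 6)/(y + 2)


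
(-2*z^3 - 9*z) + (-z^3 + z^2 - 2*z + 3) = -3*z^3 + z^2 - 11*z + 3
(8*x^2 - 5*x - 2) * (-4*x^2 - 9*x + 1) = -32*x^4 - 52*x^3 + 61*x^2 + 13*x - 2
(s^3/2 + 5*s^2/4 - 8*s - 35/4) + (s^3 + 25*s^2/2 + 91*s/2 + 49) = 3*s^3/2 + 55*s^2/4 + 75*s/2 + 161/4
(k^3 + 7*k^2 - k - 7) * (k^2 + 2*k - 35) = k^5 + 9*k^4 - 22*k^3 - 254*k^2 + 21*k + 245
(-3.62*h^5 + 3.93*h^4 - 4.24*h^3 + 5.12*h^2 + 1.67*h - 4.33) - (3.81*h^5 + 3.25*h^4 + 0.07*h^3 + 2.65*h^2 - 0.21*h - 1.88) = -7.43*h^5 + 0.68*h^4 - 4.31*h^3 + 2.47*h^2 + 1.88*h - 2.45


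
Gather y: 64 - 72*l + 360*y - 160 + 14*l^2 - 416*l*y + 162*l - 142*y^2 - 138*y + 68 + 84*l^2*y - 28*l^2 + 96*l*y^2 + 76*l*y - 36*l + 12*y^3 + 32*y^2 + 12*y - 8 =-14*l^2 + 54*l + 12*y^3 + y^2*(96*l - 110) + y*(84*l^2 - 340*l + 234) - 36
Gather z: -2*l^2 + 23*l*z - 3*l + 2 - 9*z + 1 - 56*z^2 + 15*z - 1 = -2*l^2 - 3*l - 56*z^2 + z*(23*l + 6) + 2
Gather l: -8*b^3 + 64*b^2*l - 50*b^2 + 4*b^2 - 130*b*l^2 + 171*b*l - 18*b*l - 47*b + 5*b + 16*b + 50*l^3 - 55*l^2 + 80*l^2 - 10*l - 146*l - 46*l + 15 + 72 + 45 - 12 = -8*b^3 - 46*b^2 - 26*b + 50*l^3 + l^2*(25 - 130*b) + l*(64*b^2 + 153*b - 202) + 120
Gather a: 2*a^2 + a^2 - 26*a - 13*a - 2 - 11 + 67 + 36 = 3*a^2 - 39*a + 90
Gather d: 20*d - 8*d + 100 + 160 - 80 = 12*d + 180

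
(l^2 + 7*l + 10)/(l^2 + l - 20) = (l + 2)/(l - 4)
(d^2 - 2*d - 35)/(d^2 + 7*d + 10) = (d - 7)/(d + 2)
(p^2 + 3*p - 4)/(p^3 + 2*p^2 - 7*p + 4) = 1/(p - 1)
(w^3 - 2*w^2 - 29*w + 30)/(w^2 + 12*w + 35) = (w^2 - 7*w + 6)/(w + 7)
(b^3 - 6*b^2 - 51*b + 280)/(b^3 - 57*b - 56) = (b - 5)/(b + 1)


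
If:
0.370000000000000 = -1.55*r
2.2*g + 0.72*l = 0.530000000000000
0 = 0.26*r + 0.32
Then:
No Solution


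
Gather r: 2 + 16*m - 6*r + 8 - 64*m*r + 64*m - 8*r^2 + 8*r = 80*m - 8*r^2 + r*(2 - 64*m) + 10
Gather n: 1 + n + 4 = n + 5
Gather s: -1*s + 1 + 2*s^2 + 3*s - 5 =2*s^2 + 2*s - 4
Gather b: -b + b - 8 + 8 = 0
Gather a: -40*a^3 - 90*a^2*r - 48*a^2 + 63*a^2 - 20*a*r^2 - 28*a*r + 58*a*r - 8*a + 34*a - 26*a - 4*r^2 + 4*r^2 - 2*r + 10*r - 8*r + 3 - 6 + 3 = -40*a^3 + a^2*(15 - 90*r) + a*(-20*r^2 + 30*r)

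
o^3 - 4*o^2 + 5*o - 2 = (o - 2)*(o - 1)^2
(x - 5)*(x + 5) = x^2 - 25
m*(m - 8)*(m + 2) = m^3 - 6*m^2 - 16*m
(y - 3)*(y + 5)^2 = y^3 + 7*y^2 - 5*y - 75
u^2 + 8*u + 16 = (u + 4)^2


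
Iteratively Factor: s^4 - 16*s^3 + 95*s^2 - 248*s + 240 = (s - 5)*(s^3 - 11*s^2 + 40*s - 48) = (s - 5)*(s - 3)*(s^2 - 8*s + 16) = (s - 5)*(s - 4)*(s - 3)*(s - 4)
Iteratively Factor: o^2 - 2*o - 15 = (o + 3)*(o - 5)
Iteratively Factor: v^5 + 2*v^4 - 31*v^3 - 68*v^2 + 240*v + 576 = (v + 3)*(v^4 - v^3 - 28*v^2 + 16*v + 192) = (v + 3)^2*(v^3 - 4*v^2 - 16*v + 64) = (v - 4)*(v + 3)^2*(v^2 - 16) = (v - 4)^2*(v + 3)^2*(v + 4)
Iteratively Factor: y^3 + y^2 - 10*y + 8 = (y - 2)*(y^2 + 3*y - 4) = (y - 2)*(y - 1)*(y + 4)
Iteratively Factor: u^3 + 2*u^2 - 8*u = (u)*(u^2 + 2*u - 8) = u*(u - 2)*(u + 4)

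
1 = 1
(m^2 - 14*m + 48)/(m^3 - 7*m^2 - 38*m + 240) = (m - 6)/(m^2 + m - 30)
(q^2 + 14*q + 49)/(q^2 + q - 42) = (q + 7)/(q - 6)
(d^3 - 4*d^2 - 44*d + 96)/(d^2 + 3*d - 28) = (d^3 - 4*d^2 - 44*d + 96)/(d^2 + 3*d - 28)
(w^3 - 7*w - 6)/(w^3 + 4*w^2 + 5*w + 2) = (w - 3)/(w + 1)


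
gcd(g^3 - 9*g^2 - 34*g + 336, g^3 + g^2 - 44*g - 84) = g^2 - g - 42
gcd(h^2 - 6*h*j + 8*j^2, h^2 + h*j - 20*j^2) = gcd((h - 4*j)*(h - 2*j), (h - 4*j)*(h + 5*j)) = h - 4*j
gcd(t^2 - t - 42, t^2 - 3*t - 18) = 1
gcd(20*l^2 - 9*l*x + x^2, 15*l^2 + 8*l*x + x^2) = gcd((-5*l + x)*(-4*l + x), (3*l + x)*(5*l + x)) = 1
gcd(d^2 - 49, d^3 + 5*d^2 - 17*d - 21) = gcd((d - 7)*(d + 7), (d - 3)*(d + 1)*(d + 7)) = d + 7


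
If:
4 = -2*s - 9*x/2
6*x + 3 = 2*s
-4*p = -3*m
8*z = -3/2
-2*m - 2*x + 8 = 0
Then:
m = 14/3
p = 7/2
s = -1/2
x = -2/3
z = -3/16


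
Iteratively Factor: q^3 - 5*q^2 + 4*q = (q - 4)*(q^2 - q) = (q - 4)*(q - 1)*(q)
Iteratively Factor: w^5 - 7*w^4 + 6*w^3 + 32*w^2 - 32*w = (w)*(w^4 - 7*w^3 + 6*w^2 + 32*w - 32) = w*(w + 2)*(w^3 - 9*w^2 + 24*w - 16) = w*(w - 1)*(w + 2)*(w^2 - 8*w + 16) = w*(w - 4)*(w - 1)*(w + 2)*(w - 4)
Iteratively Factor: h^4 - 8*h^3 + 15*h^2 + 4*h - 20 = (h - 5)*(h^3 - 3*h^2 + 4) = (h - 5)*(h - 2)*(h^2 - h - 2) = (h - 5)*(h - 2)*(h + 1)*(h - 2)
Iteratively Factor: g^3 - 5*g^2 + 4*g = (g - 4)*(g^2 - g) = g*(g - 4)*(g - 1)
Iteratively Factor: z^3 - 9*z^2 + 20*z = (z - 4)*(z^2 - 5*z) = (z - 5)*(z - 4)*(z)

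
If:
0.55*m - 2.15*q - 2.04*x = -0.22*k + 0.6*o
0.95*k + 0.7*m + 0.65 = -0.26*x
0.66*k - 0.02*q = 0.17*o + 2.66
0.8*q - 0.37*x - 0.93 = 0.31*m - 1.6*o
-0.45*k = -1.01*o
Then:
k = 4.40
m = -7.87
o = 1.96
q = -4.59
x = 2.62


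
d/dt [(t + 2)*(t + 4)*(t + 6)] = 3*t^2 + 24*t + 44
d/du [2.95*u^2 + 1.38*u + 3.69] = 5.9*u + 1.38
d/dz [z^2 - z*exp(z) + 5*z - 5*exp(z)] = -z*exp(z) + 2*z - 6*exp(z) + 5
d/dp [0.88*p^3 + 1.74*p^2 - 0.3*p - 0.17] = 2.64*p^2 + 3.48*p - 0.3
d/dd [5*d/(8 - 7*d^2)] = 5*(7*d^2 + 8)/(7*d^2 - 8)^2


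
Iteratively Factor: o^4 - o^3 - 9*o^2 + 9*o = (o)*(o^3 - o^2 - 9*o + 9) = o*(o + 3)*(o^2 - 4*o + 3) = o*(o - 1)*(o + 3)*(o - 3)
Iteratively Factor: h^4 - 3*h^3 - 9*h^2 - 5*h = (h - 5)*(h^3 + 2*h^2 + h) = (h - 5)*(h + 1)*(h^2 + h) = h*(h - 5)*(h + 1)*(h + 1)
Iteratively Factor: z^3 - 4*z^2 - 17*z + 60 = (z - 5)*(z^2 + z - 12) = (z - 5)*(z + 4)*(z - 3)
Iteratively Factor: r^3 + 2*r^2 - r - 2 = (r - 1)*(r^2 + 3*r + 2) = (r - 1)*(r + 1)*(r + 2)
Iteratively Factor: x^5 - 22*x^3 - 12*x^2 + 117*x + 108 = (x + 3)*(x^4 - 3*x^3 - 13*x^2 + 27*x + 36) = (x + 1)*(x + 3)*(x^3 - 4*x^2 - 9*x + 36) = (x - 4)*(x + 1)*(x + 3)*(x^2 - 9) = (x - 4)*(x - 3)*(x + 1)*(x + 3)*(x + 3)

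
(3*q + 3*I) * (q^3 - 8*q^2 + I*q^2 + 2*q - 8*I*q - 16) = 3*q^4 - 24*q^3 + 6*I*q^3 + 3*q^2 - 48*I*q^2 - 24*q + 6*I*q - 48*I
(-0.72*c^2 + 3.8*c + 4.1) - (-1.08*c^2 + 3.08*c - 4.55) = 0.36*c^2 + 0.72*c + 8.65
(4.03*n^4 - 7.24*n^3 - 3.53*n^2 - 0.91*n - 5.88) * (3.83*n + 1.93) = 15.4349*n^5 - 19.9513*n^4 - 27.4931*n^3 - 10.2982*n^2 - 24.2767*n - 11.3484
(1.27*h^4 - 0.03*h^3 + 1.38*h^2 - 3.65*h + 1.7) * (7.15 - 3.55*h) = -4.5085*h^5 + 9.187*h^4 - 5.1135*h^3 + 22.8245*h^2 - 32.1325*h + 12.155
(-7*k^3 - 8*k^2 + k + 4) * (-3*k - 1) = 21*k^4 + 31*k^3 + 5*k^2 - 13*k - 4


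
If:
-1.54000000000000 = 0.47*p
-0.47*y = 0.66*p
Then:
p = -3.28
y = 4.60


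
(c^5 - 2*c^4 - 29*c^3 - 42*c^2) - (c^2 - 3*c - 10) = c^5 - 2*c^4 - 29*c^3 - 43*c^2 + 3*c + 10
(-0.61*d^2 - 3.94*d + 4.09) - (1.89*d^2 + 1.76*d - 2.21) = -2.5*d^2 - 5.7*d + 6.3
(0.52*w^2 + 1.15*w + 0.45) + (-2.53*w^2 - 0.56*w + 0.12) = -2.01*w^2 + 0.59*w + 0.57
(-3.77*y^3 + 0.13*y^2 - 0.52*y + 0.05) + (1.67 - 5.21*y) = -3.77*y^3 + 0.13*y^2 - 5.73*y + 1.72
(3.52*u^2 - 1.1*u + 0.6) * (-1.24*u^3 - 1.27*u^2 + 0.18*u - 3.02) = -4.3648*u^5 - 3.1064*u^4 + 1.2866*u^3 - 11.5904*u^2 + 3.43*u - 1.812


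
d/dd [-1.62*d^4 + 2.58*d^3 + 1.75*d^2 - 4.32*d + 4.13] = -6.48*d^3 + 7.74*d^2 + 3.5*d - 4.32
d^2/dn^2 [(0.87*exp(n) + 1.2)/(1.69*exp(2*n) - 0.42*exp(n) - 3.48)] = (2.484807*exp(4*n) + 14.326806*exp(3*n) + 28.144584*exp(2*n) + 27.169848*exp(n) + 8.782128)*exp(n)/(4.826809*exp(6*n) - 3.598686*exp(5*n) - 28.923336*exp(4*n) + 14.746536*exp(3*n) + 59.558112*exp(2*n) - 15.259104*exp(n) - 42.144192)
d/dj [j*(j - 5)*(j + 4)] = 3*j^2 - 2*j - 20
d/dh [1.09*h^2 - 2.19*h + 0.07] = 2.18*h - 2.19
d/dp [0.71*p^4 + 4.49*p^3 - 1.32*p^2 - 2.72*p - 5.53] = 2.84*p^3 + 13.47*p^2 - 2.64*p - 2.72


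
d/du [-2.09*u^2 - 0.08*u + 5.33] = -4.18*u - 0.08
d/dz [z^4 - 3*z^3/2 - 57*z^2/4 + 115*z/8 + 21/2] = 4*z^3 - 9*z^2/2 - 57*z/2 + 115/8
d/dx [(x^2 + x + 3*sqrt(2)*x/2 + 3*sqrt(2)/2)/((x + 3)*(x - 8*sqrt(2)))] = (-19*sqrt(2)*x^2 + 4*x^2 - 102*sqrt(2)*x - 96 - 57*sqrt(2))/(2*(x^4 - 16*sqrt(2)*x^3 + 6*x^3 - 96*sqrt(2)*x^2 + 137*x^2 - 144*sqrt(2)*x + 768*x + 1152))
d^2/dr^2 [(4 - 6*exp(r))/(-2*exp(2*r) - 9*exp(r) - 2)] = (24*exp(4*r) - 172*exp(3*r) - 360*exp(2*r) - 368*exp(r) + 96)*exp(r)/(8*exp(6*r) + 108*exp(5*r) + 510*exp(4*r) + 945*exp(3*r) + 510*exp(2*r) + 108*exp(r) + 8)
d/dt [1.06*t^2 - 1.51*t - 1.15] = 2.12*t - 1.51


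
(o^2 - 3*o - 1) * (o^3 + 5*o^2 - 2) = o^5 + 2*o^4 - 16*o^3 - 7*o^2 + 6*o + 2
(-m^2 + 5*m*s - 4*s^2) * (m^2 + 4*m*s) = -m^4 + m^3*s + 16*m^2*s^2 - 16*m*s^3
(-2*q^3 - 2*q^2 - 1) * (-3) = 6*q^3 + 6*q^2 + 3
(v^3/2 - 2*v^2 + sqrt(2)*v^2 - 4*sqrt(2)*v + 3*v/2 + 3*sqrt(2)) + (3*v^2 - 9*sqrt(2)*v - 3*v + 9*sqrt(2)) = v^3/2 + v^2 + sqrt(2)*v^2 - 13*sqrt(2)*v - 3*v/2 + 12*sqrt(2)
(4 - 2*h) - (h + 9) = -3*h - 5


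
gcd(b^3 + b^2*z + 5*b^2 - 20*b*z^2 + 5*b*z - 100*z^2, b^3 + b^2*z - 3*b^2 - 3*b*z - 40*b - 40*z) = b + 5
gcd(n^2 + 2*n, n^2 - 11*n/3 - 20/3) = 1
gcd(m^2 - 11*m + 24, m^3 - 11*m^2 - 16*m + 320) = m - 8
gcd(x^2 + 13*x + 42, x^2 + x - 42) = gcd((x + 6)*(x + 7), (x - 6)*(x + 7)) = x + 7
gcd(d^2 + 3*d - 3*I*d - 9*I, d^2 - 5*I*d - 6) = d - 3*I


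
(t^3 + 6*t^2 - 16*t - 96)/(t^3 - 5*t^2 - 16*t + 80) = (t + 6)/(t - 5)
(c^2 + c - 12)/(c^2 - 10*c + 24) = (c^2 + c - 12)/(c^2 - 10*c + 24)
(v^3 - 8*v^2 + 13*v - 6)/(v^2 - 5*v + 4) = (v^2 - 7*v + 6)/(v - 4)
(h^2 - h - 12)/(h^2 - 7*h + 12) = (h + 3)/(h - 3)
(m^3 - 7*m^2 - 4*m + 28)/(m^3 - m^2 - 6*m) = (m^2 - 9*m + 14)/(m*(m - 3))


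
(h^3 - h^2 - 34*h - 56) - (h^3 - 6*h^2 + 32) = 5*h^2 - 34*h - 88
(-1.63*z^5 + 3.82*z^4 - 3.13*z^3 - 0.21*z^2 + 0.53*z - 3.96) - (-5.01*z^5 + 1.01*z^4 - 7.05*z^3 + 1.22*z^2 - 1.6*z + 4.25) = 3.38*z^5 + 2.81*z^4 + 3.92*z^3 - 1.43*z^2 + 2.13*z - 8.21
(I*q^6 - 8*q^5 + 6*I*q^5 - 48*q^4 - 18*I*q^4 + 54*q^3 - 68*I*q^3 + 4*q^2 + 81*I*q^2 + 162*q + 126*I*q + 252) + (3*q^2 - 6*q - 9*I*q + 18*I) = I*q^6 - 8*q^5 + 6*I*q^5 - 48*q^4 - 18*I*q^4 + 54*q^3 - 68*I*q^3 + 7*q^2 + 81*I*q^2 + 156*q + 117*I*q + 252 + 18*I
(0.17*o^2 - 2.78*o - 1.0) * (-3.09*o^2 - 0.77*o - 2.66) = -0.5253*o^4 + 8.4593*o^3 + 4.7784*o^2 + 8.1648*o + 2.66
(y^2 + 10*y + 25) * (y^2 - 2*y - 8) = y^4 + 8*y^3 - 3*y^2 - 130*y - 200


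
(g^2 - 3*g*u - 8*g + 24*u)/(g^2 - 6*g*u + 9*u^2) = (8 - g)/(-g + 3*u)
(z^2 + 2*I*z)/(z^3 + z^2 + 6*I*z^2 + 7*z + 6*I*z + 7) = z*(z + 2*I)/(z^3 + z^2*(1 + 6*I) + z*(7 + 6*I) + 7)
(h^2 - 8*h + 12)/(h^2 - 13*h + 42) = (h - 2)/(h - 7)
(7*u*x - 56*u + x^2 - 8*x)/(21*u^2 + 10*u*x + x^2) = (x - 8)/(3*u + x)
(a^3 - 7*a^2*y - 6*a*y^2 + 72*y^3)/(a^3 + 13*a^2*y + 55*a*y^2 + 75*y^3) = (a^2 - 10*a*y + 24*y^2)/(a^2 + 10*a*y + 25*y^2)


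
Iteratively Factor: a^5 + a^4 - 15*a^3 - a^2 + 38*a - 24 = (a - 3)*(a^4 + 4*a^3 - 3*a^2 - 10*a + 8) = (a - 3)*(a - 1)*(a^3 + 5*a^2 + 2*a - 8) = (a - 3)*(a - 1)*(a + 2)*(a^2 + 3*a - 4) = (a - 3)*(a - 1)^2*(a + 2)*(a + 4)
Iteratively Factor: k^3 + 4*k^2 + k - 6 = (k - 1)*(k^2 + 5*k + 6) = (k - 1)*(k + 2)*(k + 3)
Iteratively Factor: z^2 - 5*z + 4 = (z - 1)*(z - 4)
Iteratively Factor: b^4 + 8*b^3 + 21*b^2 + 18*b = (b)*(b^3 + 8*b^2 + 21*b + 18) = b*(b + 3)*(b^2 + 5*b + 6) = b*(b + 3)^2*(b + 2)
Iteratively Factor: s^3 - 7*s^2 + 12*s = (s - 4)*(s^2 - 3*s) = (s - 4)*(s - 3)*(s)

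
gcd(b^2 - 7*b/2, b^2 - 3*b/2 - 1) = 1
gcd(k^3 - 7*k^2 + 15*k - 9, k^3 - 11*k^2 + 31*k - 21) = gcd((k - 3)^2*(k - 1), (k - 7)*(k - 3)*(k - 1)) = k^2 - 4*k + 3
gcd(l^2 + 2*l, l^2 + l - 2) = l + 2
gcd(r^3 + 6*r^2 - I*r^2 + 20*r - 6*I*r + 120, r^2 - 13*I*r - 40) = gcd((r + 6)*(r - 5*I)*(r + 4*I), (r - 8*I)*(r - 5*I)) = r - 5*I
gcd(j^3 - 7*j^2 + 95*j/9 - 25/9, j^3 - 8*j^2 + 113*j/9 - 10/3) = j^2 - 2*j + 5/9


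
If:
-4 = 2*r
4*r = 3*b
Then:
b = -8/3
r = -2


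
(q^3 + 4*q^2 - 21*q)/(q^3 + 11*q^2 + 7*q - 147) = q/(q + 7)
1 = 1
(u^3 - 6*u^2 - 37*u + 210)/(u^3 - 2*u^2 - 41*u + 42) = (u - 5)/(u - 1)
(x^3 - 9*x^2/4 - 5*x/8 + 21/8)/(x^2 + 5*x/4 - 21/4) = (2*x^2 - x - 3)/(2*(x + 3))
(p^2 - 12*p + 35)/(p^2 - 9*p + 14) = (p - 5)/(p - 2)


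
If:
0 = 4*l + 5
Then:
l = -5/4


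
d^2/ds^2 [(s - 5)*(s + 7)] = 2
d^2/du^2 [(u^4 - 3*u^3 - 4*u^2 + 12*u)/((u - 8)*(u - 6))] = 2*(u^6 - 42*u^5 + 732*u^4 - 5864*u^3 + 20448*u^2 - 22464*u - 1152)/(u^6 - 42*u^5 + 732*u^4 - 6776*u^3 + 35136*u^2 - 96768*u + 110592)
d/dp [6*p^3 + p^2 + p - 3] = 18*p^2 + 2*p + 1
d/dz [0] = 0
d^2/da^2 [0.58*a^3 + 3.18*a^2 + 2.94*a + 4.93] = 3.48*a + 6.36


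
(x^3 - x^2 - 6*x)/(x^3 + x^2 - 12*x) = (x + 2)/(x + 4)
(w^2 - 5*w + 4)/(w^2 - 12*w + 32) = (w - 1)/(w - 8)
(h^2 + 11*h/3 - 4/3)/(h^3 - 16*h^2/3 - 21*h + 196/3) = (3*h - 1)/(3*h^2 - 28*h + 49)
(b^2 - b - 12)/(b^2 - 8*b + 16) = (b + 3)/(b - 4)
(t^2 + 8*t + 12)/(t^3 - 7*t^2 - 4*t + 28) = (t + 6)/(t^2 - 9*t + 14)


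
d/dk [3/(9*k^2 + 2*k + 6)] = 6*(-9*k - 1)/(9*k^2 + 2*k + 6)^2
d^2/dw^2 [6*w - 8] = 0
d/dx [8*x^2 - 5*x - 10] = 16*x - 5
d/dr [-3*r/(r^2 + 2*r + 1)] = 3*(r - 1)/(r^3 + 3*r^2 + 3*r + 1)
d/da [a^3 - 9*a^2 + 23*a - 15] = 3*a^2 - 18*a + 23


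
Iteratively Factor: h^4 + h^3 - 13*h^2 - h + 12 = (h + 1)*(h^3 - 13*h + 12) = (h - 1)*(h + 1)*(h^2 + h - 12) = (h - 1)*(h + 1)*(h + 4)*(h - 3)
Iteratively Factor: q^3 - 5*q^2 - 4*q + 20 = (q - 5)*(q^2 - 4) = (q - 5)*(q + 2)*(q - 2)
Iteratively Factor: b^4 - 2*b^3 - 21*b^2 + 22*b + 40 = (b + 4)*(b^3 - 6*b^2 + 3*b + 10) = (b - 2)*(b + 4)*(b^2 - 4*b - 5) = (b - 5)*(b - 2)*(b + 4)*(b + 1)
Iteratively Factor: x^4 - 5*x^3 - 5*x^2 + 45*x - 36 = (x + 3)*(x^3 - 8*x^2 + 19*x - 12) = (x - 4)*(x + 3)*(x^2 - 4*x + 3) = (x - 4)*(x - 3)*(x + 3)*(x - 1)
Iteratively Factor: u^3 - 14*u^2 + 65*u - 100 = (u - 5)*(u^2 - 9*u + 20) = (u - 5)*(u - 4)*(u - 5)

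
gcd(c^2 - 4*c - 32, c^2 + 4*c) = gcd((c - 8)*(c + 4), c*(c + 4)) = c + 4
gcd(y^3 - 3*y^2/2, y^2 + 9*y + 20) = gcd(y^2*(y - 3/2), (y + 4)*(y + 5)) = 1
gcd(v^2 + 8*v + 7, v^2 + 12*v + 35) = v + 7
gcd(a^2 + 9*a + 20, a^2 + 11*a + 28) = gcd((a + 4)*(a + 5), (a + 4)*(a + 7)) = a + 4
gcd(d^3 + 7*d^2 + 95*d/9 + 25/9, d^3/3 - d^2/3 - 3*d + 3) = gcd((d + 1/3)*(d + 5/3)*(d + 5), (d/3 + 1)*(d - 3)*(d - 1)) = 1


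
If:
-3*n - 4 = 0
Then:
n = -4/3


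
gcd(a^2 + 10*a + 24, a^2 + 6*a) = a + 6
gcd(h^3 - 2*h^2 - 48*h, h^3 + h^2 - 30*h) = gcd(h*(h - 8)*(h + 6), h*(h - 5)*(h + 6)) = h^2 + 6*h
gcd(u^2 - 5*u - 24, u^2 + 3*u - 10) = 1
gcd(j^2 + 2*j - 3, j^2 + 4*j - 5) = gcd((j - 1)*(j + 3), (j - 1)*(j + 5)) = j - 1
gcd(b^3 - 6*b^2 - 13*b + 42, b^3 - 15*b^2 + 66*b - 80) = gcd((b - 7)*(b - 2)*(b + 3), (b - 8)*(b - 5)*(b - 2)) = b - 2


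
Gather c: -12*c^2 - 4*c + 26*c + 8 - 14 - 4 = -12*c^2 + 22*c - 10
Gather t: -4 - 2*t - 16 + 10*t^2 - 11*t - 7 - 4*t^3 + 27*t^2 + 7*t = -4*t^3 + 37*t^2 - 6*t - 27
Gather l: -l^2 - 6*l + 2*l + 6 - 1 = -l^2 - 4*l + 5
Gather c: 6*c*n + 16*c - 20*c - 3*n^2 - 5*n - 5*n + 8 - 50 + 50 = c*(6*n - 4) - 3*n^2 - 10*n + 8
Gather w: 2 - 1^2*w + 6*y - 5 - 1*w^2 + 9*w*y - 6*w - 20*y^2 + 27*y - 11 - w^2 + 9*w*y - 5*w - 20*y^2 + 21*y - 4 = -2*w^2 + w*(18*y - 12) - 40*y^2 + 54*y - 18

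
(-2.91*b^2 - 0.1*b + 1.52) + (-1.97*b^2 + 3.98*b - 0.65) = -4.88*b^2 + 3.88*b + 0.87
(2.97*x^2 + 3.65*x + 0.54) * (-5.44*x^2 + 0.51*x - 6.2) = -16.1568*x^4 - 18.3413*x^3 - 19.4901*x^2 - 22.3546*x - 3.348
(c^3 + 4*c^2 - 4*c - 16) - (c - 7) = c^3 + 4*c^2 - 5*c - 9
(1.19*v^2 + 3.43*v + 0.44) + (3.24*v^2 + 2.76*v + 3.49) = 4.43*v^2 + 6.19*v + 3.93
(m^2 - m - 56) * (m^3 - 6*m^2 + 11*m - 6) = m^5 - 7*m^4 - 39*m^3 + 319*m^2 - 610*m + 336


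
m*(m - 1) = m^2 - m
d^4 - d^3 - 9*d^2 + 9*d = d*(d - 3)*(d - 1)*(d + 3)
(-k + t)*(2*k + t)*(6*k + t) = -12*k^3 + 4*k^2*t + 7*k*t^2 + t^3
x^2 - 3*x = x*(x - 3)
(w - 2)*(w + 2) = w^2 - 4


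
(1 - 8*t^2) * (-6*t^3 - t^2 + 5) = 48*t^5 + 8*t^4 - 6*t^3 - 41*t^2 + 5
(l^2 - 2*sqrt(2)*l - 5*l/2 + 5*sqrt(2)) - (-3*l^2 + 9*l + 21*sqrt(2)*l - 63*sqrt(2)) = 4*l^2 - 23*sqrt(2)*l - 23*l/2 + 68*sqrt(2)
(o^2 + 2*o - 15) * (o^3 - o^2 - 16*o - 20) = o^5 + o^4 - 33*o^3 - 37*o^2 + 200*o + 300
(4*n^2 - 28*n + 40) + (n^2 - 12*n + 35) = 5*n^2 - 40*n + 75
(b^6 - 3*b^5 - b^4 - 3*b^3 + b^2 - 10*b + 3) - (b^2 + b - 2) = b^6 - 3*b^5 - b^4 - 3*b^3 - 11*b + 5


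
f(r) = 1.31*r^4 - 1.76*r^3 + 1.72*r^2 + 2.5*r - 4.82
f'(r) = 5.24*r^3 - 5.28*r^2 + 3.44*r + 2.5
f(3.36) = 123.20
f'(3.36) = 153.22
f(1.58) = 4.65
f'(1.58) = 15.42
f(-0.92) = -3.36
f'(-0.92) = -9.21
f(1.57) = 4.49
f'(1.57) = 15.16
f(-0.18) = -5.20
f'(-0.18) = 1.68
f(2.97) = 73.60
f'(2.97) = 103.42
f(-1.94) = 28.21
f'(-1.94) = -62.30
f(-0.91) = -3.45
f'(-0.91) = -8.95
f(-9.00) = 9989.95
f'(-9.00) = -4276.10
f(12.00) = 24395.74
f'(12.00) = 8338.18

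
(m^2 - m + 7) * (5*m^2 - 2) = 5*m^4 - 5*m^3 + 33*m^2 + 2*m - 14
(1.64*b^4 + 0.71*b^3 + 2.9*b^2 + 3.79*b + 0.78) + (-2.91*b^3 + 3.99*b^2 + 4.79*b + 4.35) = 1.64*b^4 - 2.2*b^3 + 6.89*b^2 + 8.58*b + 5.13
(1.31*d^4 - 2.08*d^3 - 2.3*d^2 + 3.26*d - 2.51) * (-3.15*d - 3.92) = -4.1265*d^5 + 1.4168*d^4 + 15.3986*d^3 - 1.253*d^2 - 4.8727*d + 9.8392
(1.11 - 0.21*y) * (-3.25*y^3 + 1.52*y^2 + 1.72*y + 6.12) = 0.6825*y^4 - 3.9267*y^3 + 1.326*y^2 + 0.624*y + 6.7932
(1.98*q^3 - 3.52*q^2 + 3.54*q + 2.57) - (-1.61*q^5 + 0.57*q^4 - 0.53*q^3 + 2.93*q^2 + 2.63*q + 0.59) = 1.61*q^5 - 0.57*q^4 + 2.51*q^3 - 6.45*q^2 + 0.91*q + 1.98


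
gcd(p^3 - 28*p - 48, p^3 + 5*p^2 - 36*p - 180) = p - 6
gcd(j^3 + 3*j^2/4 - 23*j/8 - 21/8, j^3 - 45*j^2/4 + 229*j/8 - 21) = j - 7/4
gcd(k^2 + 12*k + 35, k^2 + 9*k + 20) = k + 5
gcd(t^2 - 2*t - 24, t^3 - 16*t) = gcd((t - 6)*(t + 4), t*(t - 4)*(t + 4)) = t + 4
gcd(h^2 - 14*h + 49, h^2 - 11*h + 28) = h - 7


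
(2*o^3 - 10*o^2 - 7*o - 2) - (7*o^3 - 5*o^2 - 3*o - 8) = -5*o^3 - 5*o^2 - 4*o + 6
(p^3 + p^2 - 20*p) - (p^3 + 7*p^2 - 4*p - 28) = -6*p^2 - 16*p + 28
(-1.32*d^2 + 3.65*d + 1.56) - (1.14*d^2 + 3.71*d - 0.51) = -2.46*d^2 - 0.0600000000000001*d + 2.07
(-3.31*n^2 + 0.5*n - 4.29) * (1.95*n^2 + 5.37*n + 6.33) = -6.4545*n^4 - 16.7997*n^3 - 26.6328*n^2 - 19.8723*n - 27.1557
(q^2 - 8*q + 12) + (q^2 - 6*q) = 2*q^2 - 14*q + 12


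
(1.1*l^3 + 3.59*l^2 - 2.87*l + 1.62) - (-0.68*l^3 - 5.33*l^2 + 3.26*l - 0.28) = 1.78*l^3 + 8.92*l^2 - 6.13*l + 1.9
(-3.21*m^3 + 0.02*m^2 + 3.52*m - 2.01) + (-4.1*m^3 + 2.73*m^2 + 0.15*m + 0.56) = -7.31*m^3 + 2.75*m^2 + 3.67*m - 1.45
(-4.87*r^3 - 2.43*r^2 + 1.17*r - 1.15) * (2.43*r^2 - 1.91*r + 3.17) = -11.8341*r^5 + 3.3968*r^4 - 7.9535*r^3 - 12.7323*r^2 + 5.9054*r - 3.6455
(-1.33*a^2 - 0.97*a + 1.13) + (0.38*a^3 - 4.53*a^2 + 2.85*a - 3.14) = 0.38*a^3 - 5.86*a^2 + 1.88*a - 2.01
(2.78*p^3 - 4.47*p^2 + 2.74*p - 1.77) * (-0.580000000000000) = -1.6124*p^3 + 2.5926*p^2 - 1.5892*p + 1.0266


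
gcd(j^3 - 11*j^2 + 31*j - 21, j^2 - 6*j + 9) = j - 3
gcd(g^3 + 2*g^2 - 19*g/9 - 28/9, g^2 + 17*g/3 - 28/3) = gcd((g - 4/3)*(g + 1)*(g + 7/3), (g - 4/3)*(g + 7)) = g - 4/3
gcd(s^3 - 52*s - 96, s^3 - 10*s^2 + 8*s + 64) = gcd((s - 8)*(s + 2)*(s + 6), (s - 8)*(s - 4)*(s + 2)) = s^2 - 6*s - 16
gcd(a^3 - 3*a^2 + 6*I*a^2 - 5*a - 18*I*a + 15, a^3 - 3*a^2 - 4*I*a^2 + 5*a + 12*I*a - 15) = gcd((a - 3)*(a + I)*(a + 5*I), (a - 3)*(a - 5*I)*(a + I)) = a^2 + a*(-3 + I) - 3*I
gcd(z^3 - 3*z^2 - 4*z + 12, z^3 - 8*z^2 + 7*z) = 1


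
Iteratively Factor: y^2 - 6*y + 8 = (y - 4)*(y - 2)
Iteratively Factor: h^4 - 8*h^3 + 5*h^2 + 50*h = (h - 5)*(h^3 - 3*h^2 - 10*h) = (h - 5)^2*(h^2 + 2*h) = h*(h - 5)^2*(h + 2)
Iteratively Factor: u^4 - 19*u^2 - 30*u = (u + 3)*(u^3 - 3*u^2 - 10*u) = (u + 2)*(u + 3)*(u^2 - 5*u) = (u - 5)*(u + 2)*(u + 3)*(u)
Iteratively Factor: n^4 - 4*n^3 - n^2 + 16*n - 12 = (n - 1)*(n^3 - 3*n^2 - 4*n + 12) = (n - 2)*(n - 1)*(n^2 - n - 6) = (n - 3)*(n - 2)*(n - 1)*(n + 2)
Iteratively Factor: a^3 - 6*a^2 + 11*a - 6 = (a - 3)*(a^2 - 3*a + 2) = (a - 3)*(a - 2)*(a - 1)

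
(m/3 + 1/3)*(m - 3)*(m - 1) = m^3/3 - m^2 - m/3 + 1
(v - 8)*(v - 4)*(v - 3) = v^3 - 15*v^2 + 68*v - 96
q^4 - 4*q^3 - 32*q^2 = q^2*(q - 8)*(q + 4)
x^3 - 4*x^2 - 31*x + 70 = (x - 7)*(x - 2)*(x + 5)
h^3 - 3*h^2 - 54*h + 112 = (h - 8)*(h - 2)*(h + 7)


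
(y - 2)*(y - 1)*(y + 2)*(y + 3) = y^4 + 2*y^3 - 7*y^2 - 8*y + 12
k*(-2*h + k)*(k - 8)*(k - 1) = -2*h*k^3 + 18*h*k^2 - 16*h*k + k^4 - 9*k^3 + 8*k^2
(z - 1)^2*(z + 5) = z^3 + 3*z^2 - 9*z + 5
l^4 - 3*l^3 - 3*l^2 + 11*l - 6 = (l - 3)*(l - 1)^2*(l + 2)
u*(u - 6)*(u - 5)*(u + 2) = u^4 - 9*u^3 + 8*u^2 + 60*u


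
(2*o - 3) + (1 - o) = o - 2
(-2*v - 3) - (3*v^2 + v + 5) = -3*v^2 - 3*v - 8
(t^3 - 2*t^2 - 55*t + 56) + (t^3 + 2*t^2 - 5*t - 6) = 2*t^3 - 60*t + 50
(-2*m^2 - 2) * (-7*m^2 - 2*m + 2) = 14*m^4 + 4*m^3 + 10*m^2 + 4*m - 4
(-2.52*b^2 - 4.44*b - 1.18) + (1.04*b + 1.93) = -2.52*b^2 - 3.4*b + 0.75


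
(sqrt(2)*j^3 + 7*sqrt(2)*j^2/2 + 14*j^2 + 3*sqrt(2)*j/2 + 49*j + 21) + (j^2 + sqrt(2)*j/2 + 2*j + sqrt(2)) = sqrt(2)*j^3 + 7*sqrt(2)*j^2/2 + 15*j^2 + 2*sqrt(2)*j + 51*j + sqrt(2) + 21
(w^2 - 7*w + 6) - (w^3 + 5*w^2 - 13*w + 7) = -w^3 - 4*w^2 + 6*w - 1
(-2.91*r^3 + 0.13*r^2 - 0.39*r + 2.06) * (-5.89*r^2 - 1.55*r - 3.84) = 17.1399*r^5 + 3.7448*r^4 + 13.27*r^3 - 12.0281*r^2 - 1.6954*r - 7.9104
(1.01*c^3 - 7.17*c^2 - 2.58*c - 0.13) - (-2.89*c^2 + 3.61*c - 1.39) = 1.01*c^3 - 4.28*c^2 - 6.19*c + 1.26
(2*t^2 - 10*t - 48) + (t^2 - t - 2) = 3*t^2 - 11*t - 50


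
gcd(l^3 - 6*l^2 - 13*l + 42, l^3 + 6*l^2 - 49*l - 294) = l - 7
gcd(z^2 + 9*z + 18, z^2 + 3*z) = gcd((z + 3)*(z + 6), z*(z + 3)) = z + 3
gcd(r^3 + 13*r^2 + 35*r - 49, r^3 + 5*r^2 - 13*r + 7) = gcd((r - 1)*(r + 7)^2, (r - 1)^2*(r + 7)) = r^2 + 6*r - 7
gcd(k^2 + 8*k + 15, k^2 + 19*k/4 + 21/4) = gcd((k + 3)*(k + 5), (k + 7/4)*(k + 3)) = k + 3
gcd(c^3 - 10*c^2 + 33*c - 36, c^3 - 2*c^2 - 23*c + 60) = c^2 - 7*c + 12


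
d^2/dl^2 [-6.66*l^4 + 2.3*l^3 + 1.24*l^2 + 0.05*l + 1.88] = -79.92*l^2 + 13.8*l + 2.48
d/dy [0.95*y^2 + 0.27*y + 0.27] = 1.9*y + 0.27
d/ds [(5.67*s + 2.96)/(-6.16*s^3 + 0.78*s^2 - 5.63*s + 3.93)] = (69.8544*s^3 + 50.2782*s^2 - 4.6176*s + 38.9479)/(37.9456*s^6 - 9.6096*s^5 + 69.97*s^4 - 57.2004*s^3 + 37.8277*s^2 - 44.2518*s + 15.4449)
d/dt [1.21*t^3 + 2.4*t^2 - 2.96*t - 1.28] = 3.63*t^2 + 4.8*t - 2.96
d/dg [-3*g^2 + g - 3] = 1 - 6*g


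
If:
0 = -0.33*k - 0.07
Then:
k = -0.21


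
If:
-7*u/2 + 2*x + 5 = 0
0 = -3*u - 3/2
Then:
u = -1/2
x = -27/8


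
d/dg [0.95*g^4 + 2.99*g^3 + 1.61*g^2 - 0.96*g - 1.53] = 3.8*g^3 + 8.97*g^2 + 3.22*g - 0.96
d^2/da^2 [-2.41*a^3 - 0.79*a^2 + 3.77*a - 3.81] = -14.46*a - 1.58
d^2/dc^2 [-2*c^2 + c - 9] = -4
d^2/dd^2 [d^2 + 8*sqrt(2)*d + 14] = 2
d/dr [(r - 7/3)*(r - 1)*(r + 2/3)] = 3*r^2 - 16*r/3 + 1/9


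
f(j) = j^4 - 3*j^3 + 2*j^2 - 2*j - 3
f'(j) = 4*j^3 - 9*j^2 + 4*j - 2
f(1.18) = -5.57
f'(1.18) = -3.24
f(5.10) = 317.39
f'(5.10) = 314.91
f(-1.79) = 34.46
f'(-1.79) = -60.94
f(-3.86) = 429.05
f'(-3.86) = -381.59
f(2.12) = -6.64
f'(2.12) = 4.14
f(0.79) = -4.42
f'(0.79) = -2.48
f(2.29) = -5.62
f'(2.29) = 8.00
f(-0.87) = 2.80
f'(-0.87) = -14.93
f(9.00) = 4515.00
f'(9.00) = 2221.00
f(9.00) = 4515.00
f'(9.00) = 2221.00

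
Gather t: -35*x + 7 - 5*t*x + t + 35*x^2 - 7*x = t*(1 - 5*x) + 35*x^2 - 42*x + 7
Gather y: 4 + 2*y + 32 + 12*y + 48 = 14*y + 84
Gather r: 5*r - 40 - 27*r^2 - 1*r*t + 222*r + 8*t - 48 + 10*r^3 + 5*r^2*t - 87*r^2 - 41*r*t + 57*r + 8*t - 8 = 10*r^3 + r^2*(5*t - 114) + r*(284 - 42*t) + 16*t - 96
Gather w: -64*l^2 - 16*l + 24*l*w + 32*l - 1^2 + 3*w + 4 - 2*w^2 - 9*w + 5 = -64*l^2 + 16*l - 2*w^2 + w*(24*l - 6) + 8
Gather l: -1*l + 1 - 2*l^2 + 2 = -2*l^2 - l + 3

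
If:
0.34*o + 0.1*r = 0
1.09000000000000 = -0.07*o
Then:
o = -15.57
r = 52.94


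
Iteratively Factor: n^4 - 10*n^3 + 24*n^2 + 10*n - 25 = (n - 5)*(n^3 - 5*n^2 - n + 5) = (n - 5)*(n + 1)*(n^2 - 6*n + 5) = (n - 5)^2*(n + 1)*(n - 1)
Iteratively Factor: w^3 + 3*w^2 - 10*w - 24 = (w - 3)*(w^2 + 6*w + 8) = (w - 3)*(w + 4)*(w + 2)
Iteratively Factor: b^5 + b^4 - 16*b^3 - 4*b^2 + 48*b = (b)*(b^4 + b^3 - 16*b^2 - 4*b + 48) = b*(b - 2)*(b^3 + 3*b^2 - 10*b - 24) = b*(b - 3)*(b - 2)*(b^2 + 6*b + 8) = b*(b - 3)*(b - 2)*(b + 4)*(b + 2)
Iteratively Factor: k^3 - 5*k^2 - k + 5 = (k - 1)*(k^2 - 4*k - 5) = (k - 1)*(k + 1)*(k - 5)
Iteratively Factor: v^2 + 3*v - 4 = (v - 1)*(v + 4)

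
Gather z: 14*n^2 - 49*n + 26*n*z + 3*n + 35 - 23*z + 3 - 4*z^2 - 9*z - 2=14*n^2 - 46*n - 4*z^2 + z*(26*n - 32) + 36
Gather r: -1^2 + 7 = 6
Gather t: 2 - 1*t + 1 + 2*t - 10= t - 7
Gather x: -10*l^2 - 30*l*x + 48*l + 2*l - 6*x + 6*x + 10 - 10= -10*l^2 - 30*l*x + 50*l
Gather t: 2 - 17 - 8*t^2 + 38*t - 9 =-8*t^2 + 38*t - 24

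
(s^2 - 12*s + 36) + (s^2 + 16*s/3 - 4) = 2*s^2 - 20*s/3 + 32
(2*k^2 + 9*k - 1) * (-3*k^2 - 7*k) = -6*k^4 - 41*k^3 - 60*k^2 + 7*k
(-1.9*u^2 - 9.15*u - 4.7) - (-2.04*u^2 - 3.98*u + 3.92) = 0.14*u^2 - 5.17*u - 8.62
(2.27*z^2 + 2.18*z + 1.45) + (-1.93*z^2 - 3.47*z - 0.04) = 0.34*z^2 - 1.29*z + 1.41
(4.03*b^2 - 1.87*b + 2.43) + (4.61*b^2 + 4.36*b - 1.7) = 8.64*b^2 + 2.49*b + 0.73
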